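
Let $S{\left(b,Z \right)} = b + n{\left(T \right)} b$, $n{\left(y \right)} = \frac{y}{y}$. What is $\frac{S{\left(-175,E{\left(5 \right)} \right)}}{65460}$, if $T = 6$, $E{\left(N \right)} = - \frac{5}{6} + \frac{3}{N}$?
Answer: $- \frac{35}{6546} \approx -0.0053468$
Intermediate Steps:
$E{\left(N \right)} = - \frac{5}{6} + \frac{3}{N}$ ($E{\left(N \right)} = \left(-5\right) \frac{1}{6} + \frac{3}{N} = - \frac{5}{6} + \frac{3}{N}$)
$n{\left(y \right)} = 1$
$S{\left(b,Z \right)} = 2 b$ ($S{\left(b,Z \right)} = b + 1 b = b + b = 2 b$)
$\frac{S{\left(-175,E{\left(5 \right)} \right)}}{65460} = \frac{2 \left(-175\right)}{65460} = \left(-350\right) \frac{1}{65460} = - \frac{35}{6546}$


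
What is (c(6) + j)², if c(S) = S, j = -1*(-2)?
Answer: 64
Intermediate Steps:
j = 2
(c(6) + j)² = (6 + 2)² = 8² = 64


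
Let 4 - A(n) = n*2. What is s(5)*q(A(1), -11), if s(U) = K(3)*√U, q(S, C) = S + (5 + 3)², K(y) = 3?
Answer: 198*√5 ≈ 442.74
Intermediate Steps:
A(n) = 4 - 2*n (A(n) = 4 - n*2 = 4 - 2*n)
q(S, C) = 64 + S (q(S, C) = S + 8² = S + 64 = 64 + S)
s(U) = 3*√U
s(5)*q(A(1), -11) = (3*√5)*(64 + (4 - 2*1)) = (3*√5)*(64 + (4 - 2)) = (3*√5)*(64 + 2) = (3*√5)*66 = 198*√5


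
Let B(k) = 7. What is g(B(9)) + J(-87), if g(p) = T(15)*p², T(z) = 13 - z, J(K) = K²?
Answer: 7471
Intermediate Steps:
g(p) = -2*p² (g(p) = (13 - 1*15)*p² = (13 - 15)*p² = -2*p²)
g(B(9)) + J(-87) = -2*7² + (-87)² = -2*49 + 7569 = -98 + 7569 = 7471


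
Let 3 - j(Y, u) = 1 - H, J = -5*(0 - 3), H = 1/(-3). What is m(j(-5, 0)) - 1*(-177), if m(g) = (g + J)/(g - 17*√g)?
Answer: 76262/431 - 85*√15/431 ≈ 176.18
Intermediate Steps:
H = -⅓ ≈ -0.33333
J = 15 (J = -5*(-3) = 15)
j(Y, u) = 5/3 (j(Y, u) = 3 - (1 - 1*(-⅓)) = 3 - (1 + ⅓) = 3 - 1*4/3 = 3 - 4/3 = 5/3)
m(g) = (15 + g)/(g - 17*√g) (m(g) = (g + 15)/(g - 17*√g) = (15 + g)/(g - 17*√g))
m(j(-5, 0)) - 1*(-177) = (15 + 5/3)/(5/3 - 17*√15/3) - 1*(-177) = (50/3)/(5/3 - 17*√15/3) + 177 = 50/(3*(5/3 - 17*√15/3)) + 177 = 177 + 50/(3*(5/3 - 17*√15/3))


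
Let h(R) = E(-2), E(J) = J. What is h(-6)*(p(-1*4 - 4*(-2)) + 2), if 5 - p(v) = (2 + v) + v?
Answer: 6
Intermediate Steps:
h(R) = -2
p(v) = 3 - 2*v (p(v) = 5 - ((2 + v) + v) = 5 - (2 + 2*v) = 5 + (-2 - 2*v) = 3 - 2*v)
h(-6)*(p(-1*4 - 4*(-2)) + 2) = -2*((3 - 2*(-1*4 - 4*(-2))) + 2) = -2*((3 - 2*(-4 + 8)) + 2) = -2*((3 - 2*4) + 2) = -2*((3 - 8) + 2) = -2*(-5 + 2) = -2*(-3) = 6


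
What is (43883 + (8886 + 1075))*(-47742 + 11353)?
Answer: -1959329316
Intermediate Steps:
(43883 + (8886 + 1075))*(-47742 + 11353) = (43883 + 9961)*(-36389) = 53844*(-36389) = -1959329316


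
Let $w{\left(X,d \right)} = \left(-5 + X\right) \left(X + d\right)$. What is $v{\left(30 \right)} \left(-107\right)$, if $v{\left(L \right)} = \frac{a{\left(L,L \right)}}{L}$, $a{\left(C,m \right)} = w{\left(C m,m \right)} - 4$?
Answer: $- \frac{44530511}{15} \approx -2.9687 \cdot 10^{6}$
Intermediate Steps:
$a{\left(C,m \right)} = -4 - 5 m + C m^{2} + C^{2} m^{2} - 5 C m$ ($a{\left(C,m \right)} = \left(\left(C m\right)^{2} - 5 C m - 5 m + C m m\right) - 4 = \left(C^{2} m^{2} - 5 C m - 5 m + C m^{2}\right) - 4 = \left(- 5 m + C m^{2} + C^{2} m^{2} - 5 C m\right) - 4 = -4 - 5 m + C m^{2} + C^{2} m^{2} - 5 C m$)
$v{\left(L \right)} = \frac{-4 + L^{3} + L^{4} - 5 L - 5 L^{2}}{L}$ ($v{\left(L \right)} = \frac{-4 - 5 L + L L^{2} + L^{2} L^{2} - 5 L L}{L} = \frac{-4 - 5 L + L^{3} + L^{4} - 5 L^{2}}{L} = \frac{-4 + L^{3} + L^{4} - 5 L - 5 L^{2}}{L}$)
$v{\left(30 \right)} \left(-107\right) = \left(-5 + 30^{2} + 30^{3} - 150 - \frac{4}{30}\right) \left(-107\right) = \left(-5 + 900 + 27000 - 150 - \frac{2}{15}\right) \left(-107\right) = \frac{416173}{15} \left(-107\right) = - \frac{44530511}{15}$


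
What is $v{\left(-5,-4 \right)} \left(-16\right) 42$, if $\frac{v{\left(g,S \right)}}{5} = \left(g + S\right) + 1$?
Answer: $26880$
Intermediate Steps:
$v{\left(g,S \right)} = 5 + 5 S + 5 g$ ($v{\left(g,S \right)} = 5 \left(\left(g + S\right) + 1\right) = 5 \left(\left(S + g\right) + 1\right) = 5 \left(1 + S + g\right) = 5 + 5 S + 5 g$)
$v{\left(-5,-4 \right)} \left(-16\right) 42 = \left(5 + 5 \left(-4\right) + 5 \left(-5\right)\right) \left(-16\right) 42 = \left(5 - 20 - 25\right) \left(-16\right) 42 = \left(-40\right) \left(-16\right) 42 = 640 \cdot 42 = 26880$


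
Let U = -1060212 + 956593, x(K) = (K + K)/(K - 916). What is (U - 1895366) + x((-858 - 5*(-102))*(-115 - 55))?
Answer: -29107191005/14561 ≈ -1.9990e+6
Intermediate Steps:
x(K) = 2*K/(-916 + K) (x(K) = (2*K)/(-916 + K) = 2*K/(-916 + K))
U = -103619
(U - 1895366) + x((-858 - 5*(-102))*(-115 - 55)) = (-103619 - 1895366) + 2*((-858 - 5*(-102))*(-115 - 55))/(-916 + (-858 - 5*(-102))*(-115 - 55)) = -1998985 + 2*((-858 + 510)*(-170))/(-916 + (-858 + 510)*(-170)) = -1998985 + 2*(-348*(-170))/(-916 - 348*(-170)) = -1998985 + 2*59160/(-916 + 59160) = -1998985 + 2*59160/58244 = -1998985 + 2*59160*(1/58244) = -1998985 + 29580/14561 = -29107191005/14561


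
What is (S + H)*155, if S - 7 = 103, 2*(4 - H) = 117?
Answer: 17205/2 ≈ 8602.5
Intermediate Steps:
H = -109/2 (H = 4 - 1/2*117 = 4 - 117/2 = -109/2 ≈ -54.500)
S = 110 (S = 7 + 103 = 110)
(S + H)*155 = (110 - 109/2)*155 = (111/2)*155 = 17205/2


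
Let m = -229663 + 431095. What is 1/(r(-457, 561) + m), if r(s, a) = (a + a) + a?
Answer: 1/203115 ≈ 4.9233e-6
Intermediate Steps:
r(s, a) = 3*a (r(s, a) = 2*a + a = 3*a)
m = 201432
1/(r(-457, 561) + m) = 1/(3*561 + 201432) = 1/(1683 + 201432) = 1/203115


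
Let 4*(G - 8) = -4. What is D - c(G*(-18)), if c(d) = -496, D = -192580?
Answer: -192084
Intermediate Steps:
G = 7 (G = 8 + (¼)*(-4) = 8 - 1 = 7)
D - c(G*(-18)) = -192580 - 1*(-496) = -192580 + 496 = -192084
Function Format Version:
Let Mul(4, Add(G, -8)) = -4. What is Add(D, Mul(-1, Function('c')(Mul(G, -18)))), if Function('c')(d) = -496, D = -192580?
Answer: -192084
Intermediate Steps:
G = 7 (G = Add(8, Mul(Rational(1, 4), -4)) = Add(8, -1) = 7)
Add(D, Mul(-1, Function('c')(Mul(G, -18)))) = Add(-192580, Mul(-1, -496)) = Add(-192580, 496) = -192084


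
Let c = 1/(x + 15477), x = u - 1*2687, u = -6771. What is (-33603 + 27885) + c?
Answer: -34416641/6019 ≈ -5718.0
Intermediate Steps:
x = -9458 (x = -6771 - 1*2687 = -6771 - 2687 = -9458)
c = 1/6019 (c = 1/(-9458 + 15477) = 1/6019 ≈ 0.00016614)
(-33603 + 27885) + c = (-33603 + 27885) + 1/6019 = -5718 + 1/6019 = -34416641/6019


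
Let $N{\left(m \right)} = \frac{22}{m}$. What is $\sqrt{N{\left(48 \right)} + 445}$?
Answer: $\frac{\sqrt{64146}}{12} \approx 21.106$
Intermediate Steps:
$\sqrt{N{\left(48 \right)} + 445} = \sqrt{\frac{22}{48} + 445} = \sqrt{22 \cdot \frac{1}{48} + 445} = \sqrt{\frac{11}{24} + 445} = \sqrt{\frac{10691}{24}} = \frac{\sqrt{64146}}{12}$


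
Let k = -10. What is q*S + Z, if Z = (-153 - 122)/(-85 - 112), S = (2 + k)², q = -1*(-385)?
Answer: 4854355/197 ≈ 24641.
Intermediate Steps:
q = 385
S = 64 (S = (2 - 10)² = (-8)² = 64)
Z = 275/197 (Z = -275/(-197) = -275*(-1/197) = 275/197 ≈ 1.3959)
q*S + Z = 385*64 + 275/197 = 24640 + 275/197 = 4854355/197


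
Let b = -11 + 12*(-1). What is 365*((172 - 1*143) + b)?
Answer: 2190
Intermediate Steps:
b = -23 (b = -11 - 12 = -23)
365*((172 - 1*143) + b) = 365*((172 - 1*143) - 23) = 365*((172 - 143) - 23) = 365*(29 - 23) = 365*6 = 2190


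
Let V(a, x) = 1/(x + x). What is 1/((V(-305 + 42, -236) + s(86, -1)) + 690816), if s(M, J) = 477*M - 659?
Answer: 472/345116487 ≈ 1.3677e-6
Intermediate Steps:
s(M, J) = -659 + 477*M
V(a, x) = 1/(2*x)
1/((V(-305 + 42, -236) + s(86, -1)) + 690816) = 1/(((½)/(-236) + (-659 + 477*86)) + 690816) = 1/(((½)*(-1/236) + (-659 + 41022)) + 690816) = 1/((-1/472 + 40363) + 690816) = 1/(19051335/472 + 690816) = 1/(345116487/472) = 472/345116487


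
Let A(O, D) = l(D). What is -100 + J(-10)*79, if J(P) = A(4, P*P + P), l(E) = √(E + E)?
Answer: -100 + 474*√5 ≈ 959.90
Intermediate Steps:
l(E) = √2*√E (l(E) = √(2*E) = √2*√E)
A(O, D) = √2*√D
J(P) = √2*√(P + P²) (J(P) = √2*√(P*P + P) = √2*√(P² + P) = √2*√(P + P²))
-100 + J(-10)*79 = -100 + (√2*√(-10*(1 - 10)))*79 = -100 + (√2*√(-10*(-9)))*79 = -100 + (√2*√90)*79 = -100 + (√2*(3*√10))*79 = -100 + (6*√5)*79 = -100 + 474*√5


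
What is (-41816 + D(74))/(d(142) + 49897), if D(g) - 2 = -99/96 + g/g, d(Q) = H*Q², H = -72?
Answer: 1338049/44861152 ≈ 0.029826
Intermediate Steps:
d(Q) = -72*Q²
D(g) = 63/32 (D(g) = 2 + (-99/96 + g/g) = 2 + (-99*1/96 + 1) = 2 + (-33/32 + 1) = 2 - 1/32 = 63/32)
(-41816 + D(74))/(d(142) + 49897) = (-41816 + 63/32)/(-72*142² + 49897) = -1338049/(32*(-72*20164 + 49897)) = -1338049/(32*(-1451808 + 49897)) = -1338049/32/(-1401911) = -1338049/32*(-1/1401911) = 1338049/44861152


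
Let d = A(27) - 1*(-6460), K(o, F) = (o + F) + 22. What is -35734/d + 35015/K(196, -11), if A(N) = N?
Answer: 219745367/1342809 ≈ 163.65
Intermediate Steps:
K(o, F) = 22 + F + o (K(o, F) = (F + o) + 22 = 22 + F + o)
d = 6487 (d = 27 - 1*(-6460) = 27 + 6460 = 6487)
-35734/d + 35015/K(196, -11) = -35734/6487 + 35015/(22 - 11 + 196) = -35734*1/6487 + 35015/207 = -35734/6487 + 35015*(1/207) = -35734/6487 + 35015/207 = 219745367/1342809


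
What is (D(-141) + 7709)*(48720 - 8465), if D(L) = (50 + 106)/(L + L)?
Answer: 14584265735/47 ≈ 3.1030e+8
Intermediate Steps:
D(L) = 78/L (D(L) = 156/((2*L)) = 156*(1/(2*L)) = 78/L)
(D(-141) + 7709)*(48720 - 8465) = (78/(-141) + 7709)*(48720 - 8465) = (78*(-1/141) + 7709)*40255 = (-26/47 + 7709)*40255 = (362297/47)*40255 = 14584265735/47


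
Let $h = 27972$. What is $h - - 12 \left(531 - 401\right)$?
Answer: $29532$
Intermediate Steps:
$h - - 12 \left(531 - 401\right) = 27972 - - 12 \left(531 - 401\right) = 27972 - \left(-12\right) 130 = 27972 - -1560 = 27972 + 1560 = 29532$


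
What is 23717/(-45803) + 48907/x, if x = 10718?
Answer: 1985888515/490916554 ≈ 4.0453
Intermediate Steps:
23717/(-45803) + 48907/x = 23717/(-45803) + 48907/10718 = 23717*(-1/45803) + 48907*(1/10718) = -23717/45803 + 48907/10718 = 1985888515/490916554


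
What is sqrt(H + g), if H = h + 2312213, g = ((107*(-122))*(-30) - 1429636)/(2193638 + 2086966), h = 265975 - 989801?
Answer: sqrt(1819057306183526883)/1070151 ≈ 1260.3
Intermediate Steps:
h = -723826
g = -259504/1070151 (g = (-13054*(-30) - 1429636)/4280604 = (391620 - 1429636)*(1/4280604) = -1038016*1/4280604 = -259504/1070151 ≈ -0.24249)
H = 1588387 (H = -723826 + 2312213 = 1588387)
sqrt(H + g) = sqrt(1588387 - 259504/1070151) = sqrt(1699813676933/1070151) = sqrt(1819057306183526883)/1070151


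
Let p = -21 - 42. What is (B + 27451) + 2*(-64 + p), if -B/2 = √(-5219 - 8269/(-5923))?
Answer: 27197 - 4*I*√45760902541/5923 ≈ 27197.0 - 144.47*I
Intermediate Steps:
B = -4*I*√45760902541/5923 (B = -2*√(-5219 - 8269/(-5923)) = -2*√(-5219 - 8269*(-1/5923)) = -2*√(-5219 + 8269/5923) = -4*I*√45760902541/5923 ≈ -144.47*I)
p = -63
(B + 27451) + 2*(-64 + p) = (-4*I*√45760902541/5923 + 27451) + 2*(-64 - 63) = (27451 - 4*I*√45760902541/5923) + 2*(-127) = (27451 - 4*I*√45760902541/5923) - 254 = 27197 - 4*I*√45760902541/5923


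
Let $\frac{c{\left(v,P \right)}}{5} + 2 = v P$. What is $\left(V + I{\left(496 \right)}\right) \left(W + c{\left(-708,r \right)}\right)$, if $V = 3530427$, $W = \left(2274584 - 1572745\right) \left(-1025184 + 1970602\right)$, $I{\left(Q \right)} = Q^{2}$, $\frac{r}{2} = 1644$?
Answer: $2505743889009260196$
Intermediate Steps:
$r = 3288$ ($r = 2 \cdot 1644 = 3288$)
$c{\left(v,P \right)} = -10 + 5 P v$ ($c{\left(v,P \right)} = -10 + 5 v P = -10 + 5 P v$)
$W = 663531223702$ ($W = 701839 \cdot 945418 = 663531223702$)
$\left(V + I{\left(496 \right)}\right) \left(W + c{\left(-708,r \right)}\right) = \left(3530427 + 496^{2}\right) \left(663531223702 + \left(-10 + 5 \cdot 3288 \left(-708\right)\right)\right) = \left(3530427 + 246016\right) \left(663531223702 - 11639530\right) = 3776443 \left(663531223702 - 11639530\right) = 3776443 \cdot 663519584172 = 2505743889009260196$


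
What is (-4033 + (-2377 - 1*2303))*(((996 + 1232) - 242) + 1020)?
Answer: -26191278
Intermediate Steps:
(-4033 + (-2377 - 1*2303))*(((996 + 1232) - 242) + 1020) = (-4033 + (-2377 - 2303))*((2228 - 242) + 1020) = (-4033 - 4680)*(1986 + 1020) = -8713*3006 = -26191278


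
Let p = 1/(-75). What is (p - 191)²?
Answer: 205234276/5625 ≈ 36486.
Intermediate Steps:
p = -1/75 ≈ -0.013333
(p - 191)² = (-1/75 - 191)² = (-14326/75)² = 205234276/5625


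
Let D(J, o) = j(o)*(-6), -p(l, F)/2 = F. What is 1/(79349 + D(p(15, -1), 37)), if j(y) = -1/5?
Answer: 5/396751 ≈ 1.2602e-5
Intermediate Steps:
j(y) = -⅕ (j(y) = -1*⅕ = -⅕)
p(l, F) = -2*F
D(J, o) = 6/5 (D(J, o) = -⅕*(-6) = 6/5)
1/(79349 + D(p(15, -1), 37)) = 1/(79349 + 6/5) = 1/(396751/5) = 5/396751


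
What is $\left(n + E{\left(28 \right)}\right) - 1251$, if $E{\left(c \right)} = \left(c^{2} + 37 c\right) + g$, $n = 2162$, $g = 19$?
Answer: $2750$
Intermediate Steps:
$E{\left(c \right)} = 19 + c^{2} + 37 c$ ($E{\left(c \right)} = \left(c^{2} + 37 c\right) + 19 = 19 + c^{2} + 37 c$)
$\left(n + E{\left(28 \right)}\right) - 1251 = \left(2162 + \left(19 + 28^{2} + 37 \cdot 28\right)\right) - 1251 = \left(2162 + \left(19 + 784 + 1036\right)\right) - 1251 = \left(2162 + 1839\right) - 1251 = 4001 - 1251 = 2750$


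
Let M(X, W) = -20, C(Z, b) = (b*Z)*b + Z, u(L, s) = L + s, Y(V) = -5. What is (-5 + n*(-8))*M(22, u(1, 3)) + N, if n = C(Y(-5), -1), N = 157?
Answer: -1343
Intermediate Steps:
C(Z, b) = Z + Z*b² (C(Z, b) = (Z*b)*b + Z = Z*b² + Z = Z + Z*b²)
n = -10 (n = -5*(1 + (-1)²) = -5*(1 + 1) = -5*2 = -10)
(-5 + n*(-8))*M(22, u(1, 3)) + N = (-5 - 10*(-8))*(-20) + 157 = (-5 + 80)*(-20) + 157 = 75*(-20) + 157 = -1500 + 157 = -1343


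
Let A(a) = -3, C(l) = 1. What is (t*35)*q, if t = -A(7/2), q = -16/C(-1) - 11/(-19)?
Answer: -30765/19 ≈ -1619.2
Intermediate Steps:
q = -293/19 (q = -16/1 - 11/(-19) = -16*1 - 11*(-1/19) = -16 + 11/19 = -293/19 ≈ -15.421)
t = 3 (t = -1*(-3) = 3)
(t*35)*q = (3*35)*(-293/19) = 105*(-293/19) = -30765/19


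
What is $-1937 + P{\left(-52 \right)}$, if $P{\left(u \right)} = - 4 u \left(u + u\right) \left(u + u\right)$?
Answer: $2247791$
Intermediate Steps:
$P{\left(u \right)} = - 16 u^{3}$ ($P{\left(u \right)} = - 4 u 2 u 2 u = - 4 u 4 u^{2} = - 16 u^{3}$)
$-1937 + P{\left(-52 \right)} = -1937 - 16 \left(-52\right)^{3} = -1937 - -2249728 = -1937 + 2249728 = 2247791$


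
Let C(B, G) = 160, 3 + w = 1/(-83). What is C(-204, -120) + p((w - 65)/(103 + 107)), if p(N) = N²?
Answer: 1945626001/12152196 ≈ 160.10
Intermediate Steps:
w = -250/83 (w = -3 + 1/(-83) = -3 - 1/83 = -250/83 ≈ -3.0120)
C(-204, -120) + p((w - 65)/(103 + 107)) = 160 + ((-250/83 - 65)/(103 + 107))² = 160 + (-5645/83/210)² = 160 + (-5645/83*1/210)² = 160 + (-1129/3486)² = 160 + 1274641/12152196 = 1945626001/12152196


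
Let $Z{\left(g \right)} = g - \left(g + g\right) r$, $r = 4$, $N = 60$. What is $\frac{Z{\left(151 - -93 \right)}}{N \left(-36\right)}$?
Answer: $\frac{427}{540} \approx 0.79074$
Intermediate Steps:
$Z{\left(g \right)} = - 7 g$ ($Z{\left(g \right)} = g - \left(g + g\right) 4 = g - 2 g 4 = g - 8 g = - 7 g$)
$\frac{Z{\left(151 - -93 \right)}}{N \left(-36\right)} = \frac{\left(-7\right) \left(151 - -93\right)}{60 \left(-36\right)} = \frac{\left(-7\right) \left(151 + 93\right)}{-2160} = \left(-7\right) 244 \left(- \frac{1}{2160}\right) = \left(-1708\right) \left(- \frac{1}{2160}\right) = \frac{427}{540}$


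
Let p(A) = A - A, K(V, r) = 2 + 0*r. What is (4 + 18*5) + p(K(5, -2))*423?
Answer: 94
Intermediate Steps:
K(V, r) = 2 (K(V, r) = 2 + 0 = 2)
p(A) = 0
(4 + 18*5) + p(K(5, -2))*423 = (4 + 18*5) + 0*423 = (4 + 90) + 0 = 94 + 0 = 94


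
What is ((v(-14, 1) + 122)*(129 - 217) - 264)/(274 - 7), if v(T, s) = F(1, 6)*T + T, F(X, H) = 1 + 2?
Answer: -2024/89 ≈ -22.742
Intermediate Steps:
F(X, H) = 3
v(T, s) = 4*T (v(T, s) = 3*T + T = 4*T)
((v(-14, 1) + 122)*(129 - 217) - 264)/(274 - 7) = ((4*(-14) + 122)*(129 - 217) - 264)/(274 - 7) = ((-56 + 122)*(-88) - 264)/267 = (66*(-88) - 264)*(1/267) = (-5808 - 264)*(1/267) = -6072*1/267 = -2024/89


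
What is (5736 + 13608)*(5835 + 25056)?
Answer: 597555504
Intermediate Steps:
(5736 + 13608)*(5835 + 25056) = 19344*30891 = 597555504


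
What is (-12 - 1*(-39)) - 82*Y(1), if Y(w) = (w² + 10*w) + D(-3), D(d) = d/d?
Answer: -957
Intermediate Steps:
D(d) = 1
Y(w) = 1 + w² + 10*w (Y(w) = (w² + 10*w) + 1 = 1 + w² + 10*w)
(-12 - 1*(-39)) - 82*Y(1) = (-12 - 1*(-39)) - 82*(1 + 1² + 10*1) = (-12 + 39) - 82*(1 + 1 + 10) = 27 - 82*12 = 27 - 984 = -957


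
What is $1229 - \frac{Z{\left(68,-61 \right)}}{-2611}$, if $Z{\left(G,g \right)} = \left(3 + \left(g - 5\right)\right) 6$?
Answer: $\frac{458363}{373} \approx 1228.9$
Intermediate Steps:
$Z{\left(G,g \right)} = -12 + 6 g$ ($Z{\left(G,g \right)} = \left(3 + \left(-5 + g\right)\right) 6 = \left(-2 + g\right) 6 = -12 + 6 g$)
$1229 - \frac{Z{\left(68,-61 \right)}}{-2611} = 1229 - \frac{-12 + 6 \left(-61\right)}{-2611} = 1229 - \left(-12 - 366\right) \left(- \frac{1}{2611}\right) = 1229 - \left(-378\right) \left(- \frac{1}{2611}\right) = 1229 - \frac{54}{373} = \frac{458363}{373}$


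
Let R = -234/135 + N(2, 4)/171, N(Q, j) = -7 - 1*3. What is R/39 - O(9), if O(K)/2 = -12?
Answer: 798748/33345 ≈ 23.954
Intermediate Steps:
N(Q, j) = -10 (N(Q, j) = -7 - 3 = -10)
O(K) = -24 (O(K) = 2*(-12) = -24)
R = -1532/855 (R = -234/135 - 10/171 = -234*1/135 - 10*1/171 = -26/15 - 10/171 = -1532/855 ≈ -1.7918)
R/39 - O(9) = -1532/855/39 - 1*(-24) = -1532/855*1/39 + 24 = -1532/33345 + 24 = 798748/33345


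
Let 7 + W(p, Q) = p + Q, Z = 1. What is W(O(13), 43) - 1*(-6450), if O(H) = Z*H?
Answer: 6499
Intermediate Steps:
O(H) = H (O(H) = 1*H = H)
W(p, Q) = -7 + Q + p (W(p, Q) = -7 + (p + Q) = -7 + (Q + p) = -7 + Q + p)
W(O(13), 43) - 1*(-6450) = (-7 + 43 + 13) - 1*(-6450) = 49 + 6450 = 6499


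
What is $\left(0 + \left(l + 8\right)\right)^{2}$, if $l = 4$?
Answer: $144$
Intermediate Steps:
$\left(0 + \left(l + 8\right)\right)^{2} = \left(0 + \left(4 + 8\right)\right)^{2} = \left(0 + 12\right)^{2} = 12^{2} = 144$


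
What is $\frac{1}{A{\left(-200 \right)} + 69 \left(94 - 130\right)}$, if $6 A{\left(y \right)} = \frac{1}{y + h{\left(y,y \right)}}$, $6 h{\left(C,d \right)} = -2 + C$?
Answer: $- \frac{1402}{3482569} \approx -0.00040258$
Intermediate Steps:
$h{\left(C,d \right)} = - \frac{1}{3} + \frac{C}{6}$ ($h{\left(C,d \right)} = \frac{-2 + C}{6} = - \frac{1}{3} + \frac{C}{6}$)
$A{\left(y \right)} = \frac{1}{6 \left(- \frac{1}{3} + \frac{7 y}{6}\right)}$ ($A{\left(y \right)} = \frac{1}{6 \left(y + \left(- \frac{1}{3} + \frac{y}{6}\right)\right)} = \frac{1}{6 \left(- \frac{1}{3} + \frac{7 y}{6}\right)}$)
$\frac{1}{A{\left(-200 \right)} + 69 \left(94 - 130\right)} = \frac{1}{\frac{1}{-2 + 7 \left(-200\right)} + 69 \left(94 - 130\right)} = \frac{1}{\frac{1}{-2 - 1400} + 69 \left(-36\right)} = \frac{1}{\frac{1}{-1402} - 2484} = \frac{1}{- \frac{1}{1402} - 2484} = \frac{1}{- \frac{3482569}{1402}} = - \frac{1402}{3482569}$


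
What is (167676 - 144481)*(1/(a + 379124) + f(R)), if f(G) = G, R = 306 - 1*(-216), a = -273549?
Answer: 255655990489/21115 ≈ 1.2108e+7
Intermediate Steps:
R = 522 (R = 306 + 216 = 522)
(167676 - 144481)*(1/(a + 379124) + f(R)) = (167676 - 144481)*(1/(-273549 + 379124) + 522) = 23195*(1/105575 + 522) = 23195*(55110151/105575) = 255655990489/21115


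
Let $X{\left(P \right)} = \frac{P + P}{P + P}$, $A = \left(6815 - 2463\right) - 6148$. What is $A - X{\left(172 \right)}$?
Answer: $-1797$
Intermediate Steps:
$A = -1796$ ($A = 4352 - 6148 = -1796$)
$X{\left(P \right)} = 1$ ($X{\left(P \right)} = \frac{2 P}{2 P} = 2 P \frac{1}{2 P} = 1$)
$A - X{\left(172 \right)} = -1796 - 1 = -1797$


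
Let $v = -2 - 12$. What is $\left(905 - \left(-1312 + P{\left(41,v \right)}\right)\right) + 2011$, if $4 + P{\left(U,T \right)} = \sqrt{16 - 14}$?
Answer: $4232 - \sqrt{2} \approx 4230.6$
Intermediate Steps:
$v = -14$ ($v = -2 - 12 = -14$)
$P{\left(U,T \right)} = -4 + \sqrt{2}$ ($P{\left(U,T \right)} = -4 + \sqrt{16 - 14} = -4 + \sqrt{2}$)
$\left(905 - \left(-1312 + P{\left(41,v \right)}\right)\right) + 2011 = \left(905 + \left(1312 - \left(-4 + \sqrt{2}\right)\right)\right) + 2011 = \left(905 + \left(1312 + \left(4 - \sqrt{2}\right)\right)\right) + 2011 = \left(905 + \left(1316 - \sqrt{2}\right)\right) + 2011 = \left(2221 - \sqrt{2}\right) + 2011 = 4232 - \sqrt{2}$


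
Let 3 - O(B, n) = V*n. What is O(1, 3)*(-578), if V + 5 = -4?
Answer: -17340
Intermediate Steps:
V = -9 (V = -5 - 4 = -9)
O(B, n) = 3 + 9*n (O(B, n) = 3 - (-9)*n = 3 + 9*n)
O(1, 3)*(-578) = (3 + 9*3)*(-578) = (3 + 27)*(-578) = 30*(-578) = -17340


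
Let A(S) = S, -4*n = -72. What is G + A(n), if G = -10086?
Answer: -10068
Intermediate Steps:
n = 18 (n = -¼*(-72) = 18)
G + A(n) = -10086 + 18 = -10068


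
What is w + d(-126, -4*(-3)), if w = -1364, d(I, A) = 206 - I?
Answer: -1032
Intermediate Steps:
w + d(-126, -4*(-3)) = -1364 + (206 - 1*(-126)) = -1364 + (206 + 126) = -1364 + 332 = -1032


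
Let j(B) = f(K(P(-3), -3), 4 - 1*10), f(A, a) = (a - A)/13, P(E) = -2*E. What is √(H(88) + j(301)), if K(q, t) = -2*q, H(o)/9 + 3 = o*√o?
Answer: √(-4485 + 267696*√22)/13 ≈ 86.041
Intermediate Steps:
H(o) = -27 + 9*o^(3/2) (H(o) = -27 + 9*(o*√o) = -27 + 9*o^(3/2))
f(A, a) = -A/13 + a/13 (f(A, a) = (a - A)*(1/13) = -A/13 + a/13)
j(B) = 6/13 (j(B) = -(-2)*(-2*(-3))/13 + (4 - 1*10)/13 = -(-2)*6/13 + (4 - 10)/13 = -1/13*(-12) + (1/13)*(-6) = 12/13 - 6/13 = 6/13)
√(H(88) + j(301)) = √((-27 + 9*88^(3/2)) + 6/13) = √((-27 + 9*(176*√22)) + 6/13) = √((-27 + 1584*√22) + 6/13) = √(-345/13 + 1584*√22)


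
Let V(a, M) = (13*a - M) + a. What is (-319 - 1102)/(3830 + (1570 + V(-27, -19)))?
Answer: -1421/5041 ≈ -0.28189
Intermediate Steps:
V(a, M) = -M + 14*a (V(a, M) = (-M + 13*a) + a = -M + 14*a)
(-319 - 1102)/(3830 + (1570 + V(-27, -19))) = (-319 - 1102)/(3830 + (1570 + (-1*(-19) + 14*(-27)))) = -1421/(3830 + (1570 + (19 - 378))) = -1421/(3830 + (1570 - 359)) = -1421/(3830 + 1211) = -1421/5041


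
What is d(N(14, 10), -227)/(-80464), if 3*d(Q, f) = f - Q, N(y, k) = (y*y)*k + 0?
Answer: 729/80464 ≈ 0.0090600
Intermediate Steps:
N(y, k) = k*y² (N(y, k) = y²*k + 0 = k*y² + 0 = k*y²)
d(Q, f) = -Q/3 + f/3 (d(Q, f) = (f - Q)/3 = -Q/3 + f/3)
d(N(14, 10), -227)/(-80464) = (-10*14²/3 + (⅓)*(-227))/(-80464) = (-10*196/3 - 227/3)*(-1/80464) = (-⅓*1960 - 227/3)*(-1/80464) = (-1960/3 - 227/3)*(-1/80464) = -729*(-1/80464) = 729/80464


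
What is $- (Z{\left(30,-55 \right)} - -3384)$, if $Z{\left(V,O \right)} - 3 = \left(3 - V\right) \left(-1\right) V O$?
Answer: $41163$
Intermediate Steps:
$Z{\left(V,O \right)} = 3 + O V \left(-3 + V\right)$ ($Z{\left(V,O \right)} = 3 + \left(3 - V\right) \left(-1\right) V O = 3 + \left(-3 + V\right) V O = 3 + V \left(-3 + V\right) O = 3 + O V \left(-3 + V\right)$)
$- (Z{\left(30,-55 \right)} - -3384) = - (\left(3 - 55 \cdot 30^{2} - \left(-165\right) 30\right) - -3384) = - (\left(3 - 49500 + 4950\right) + 3384) = - (-44547 + 3384) = \left(-1\right) \left(-41163\right) = 41163$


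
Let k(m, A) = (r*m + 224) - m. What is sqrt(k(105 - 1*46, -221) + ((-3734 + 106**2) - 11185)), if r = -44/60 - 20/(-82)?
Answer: I*sqrt(1341517335)/615 ≈ 59.556*I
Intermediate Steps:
r = -301/615 (r = -44*1/60 - 20*(-1/82) = -11/15 + 10/41 = -301/615 ≈ -0.48943)
k(m, A) = 224 - 916*m/615 (k(m, A) = (-301*m/615 + 224) - m = (224 - 301*m/615) - m = 224 - 916*m/615)
sqrt(k(105 - 1*46, -221) + ((-3734 + 106**2) - 11185)) = sqrt((224 - 916*(105 - 1*46)/615) + ((-3734 + 106**2) - 11185)) = sqrt((224 - 916*(105 - 46)/615) + ((-3734 + 11236) - 11185)) = sqrt((224 - 916/615*59) + (7502 - 11185)) = sqrt((224 - 54044/615) - 3683) = sqrt(83716/615 - 3683) = sqrt(-2181329/615) = I*sqrt(1341517335)/615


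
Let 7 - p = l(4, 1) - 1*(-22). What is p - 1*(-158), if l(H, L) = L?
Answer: 142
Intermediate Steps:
p = -16 (p = 7 - (1 - 1*(-22)) = 7 - (1 + 22) = 7 - 1*23 = 7 - 23 = -16)
p - 1*(-158) = -16 - 1*(-158) = -16 + 158 = 142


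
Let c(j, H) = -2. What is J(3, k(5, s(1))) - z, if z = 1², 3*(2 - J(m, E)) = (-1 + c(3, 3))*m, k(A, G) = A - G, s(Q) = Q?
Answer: 4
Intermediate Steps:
J(m, E) = 2 + m (J(m, E) = 2 - (-1 - 2)*m/3 = 2 - (-1)*m = 2 + m)
z = 1
J(3, k(5, s(1))) - z = (2 + 3) - 1*1 = 5 - 1 = 4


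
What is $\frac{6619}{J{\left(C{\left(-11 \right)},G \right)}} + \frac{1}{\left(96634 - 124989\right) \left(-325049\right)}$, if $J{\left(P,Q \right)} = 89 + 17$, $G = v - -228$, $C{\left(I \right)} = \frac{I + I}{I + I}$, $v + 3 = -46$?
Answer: $\frac{1151052142087}{18433528790} \approx 62.443$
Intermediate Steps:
$v = -49$ ($v = -3 - 46 = -49$)
$C{\left(I \right)} = 1$ ($C{\left(I \right)} = \frac{2 I}{2 I} = 2 I \frac{1}{2 I} = 1$)
$G = 179$ ($G = -49 - -228 = -49 + 228 = 179$)
$J{\left(P,Q \right)} = 106$
$\frac{6619}{J{\left(C{\left(-11 \right)},G \right)}} + \frac{1}{\left(96634 - 124989\right) \left(-325049\right)} = \frac{6619}{106} + \frac{1}{\left(96634 - 124989\right) \left(-325049\right)} = 6619 \cdot \frac{1}{106} + \frac{1}{-28355} \left(- \frac{1}{325049}\right) = \frac{6619}{106} - - \frac{1}{9216764395} = \frac{6619}{106} + \frac{1}{9216764395} = \frac{1151052142087}{18433528790}$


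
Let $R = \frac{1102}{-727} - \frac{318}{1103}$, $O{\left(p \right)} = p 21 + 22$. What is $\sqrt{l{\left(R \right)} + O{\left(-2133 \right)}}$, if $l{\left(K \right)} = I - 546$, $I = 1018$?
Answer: $i \sqrt{44299} \approx 210.47 i$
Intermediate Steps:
$O{\left(p \right)} = 22 + 21 p$ ($O{\left(p \right)} = 21 p + 22 = 22 + 21 p$)
$R = - \frac{1446692}{801881}$ ($R = 1102 \left(- \frac{1}{727}\right) - \frac{318}{1103} = - \frac{1102}{727} - \frac{318}{1103} = - \frac{1446692}{801881} \approx -1.8041$)
$l{\left(K \right)} = 472$ ($l{\left(K \right)} = 1018 - 546 = 472$)
$\sqrt{l{\left(R \right)} + O{\left(-2133 \right)}} = \sqrt{472 + \left(22 + 21 \left(-2133\right)\right)} = \sqrt{472 + \left(22 - 44793\right)} = \sqrt{472 - 44771} = \sqrt{-44299} = i \sqrt{44299}$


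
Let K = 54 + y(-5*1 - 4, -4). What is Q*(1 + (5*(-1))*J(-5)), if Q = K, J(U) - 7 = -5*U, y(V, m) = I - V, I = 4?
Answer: -10653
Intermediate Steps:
y(V, m) = 4 - V
K = 67 (K = 54 + (4 - (-5*1 - 4)) = 54 + (4 - (-5 - 4)) = 54 + (4 - 1*(-9)) = 54 + (4 + 9) = 54 + 13 = 67)
J(U) = 7 - 5*U
Q = 67
Q*(1 + (5*(-1))*J(-5)) = 67*(1 + (5*(-1))*(7 - 5*(-5))) = 67*(1 - 5*(7 + 25)) = 67*(1 - 5*32) = 67*(1 - 160) = 67*(-159) = -10653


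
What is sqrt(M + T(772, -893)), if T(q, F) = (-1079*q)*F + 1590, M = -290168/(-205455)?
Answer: sqrt(31399632321551581290)/205455 ≈ 27274.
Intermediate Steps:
M = 290168/205455 (M = -290168*(-1/205455) = 290168/205455 ≈ 1.4123)
T(q, F) = 1590 - 1079*F*q (T(q, F) = -1079*F*q + 1590 = 1590 - 1079*F*q)
sqrt(M + T(772, -893)) = sqrt(290168/205455 + (1590 - 1079*(-893)*772)) = sqrt(290168/205455 + (1590 + 743858284)) = sqrt(290168/205455 + 743859874) = sqrt(152829730702838/205455) = sqrt(31399632321551581290)/205455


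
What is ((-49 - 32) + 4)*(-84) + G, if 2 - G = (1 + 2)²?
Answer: 6461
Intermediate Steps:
G = -7 (G = 2 - (1 + 2)² = 2 - 1*3² = 2 - 1*9 = 2 - 9 = -7)
((-49 - 32) + 4)*(-84) + G = ((-49 - 32) + 4)*(-84) - 7 = (-81 + 4)*(-84) - 7 = -77*(-84) - 7 = 6468 - 7 = 6461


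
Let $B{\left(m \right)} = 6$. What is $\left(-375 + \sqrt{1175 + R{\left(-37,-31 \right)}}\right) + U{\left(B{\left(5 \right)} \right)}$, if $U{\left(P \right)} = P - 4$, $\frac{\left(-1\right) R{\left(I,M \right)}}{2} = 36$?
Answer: $-373 + \sqrt{1103} \approx -339.79$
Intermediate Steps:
$R{\left(I,M \right)} = -72$ ($R{\left(I,M \right)} = \left(-2\right) 36 = -72$)
$U{\left(P \right)} = -4 + P$ ($U{\left(P \right)} = P - 4 = -4 + P$)
$\left(-375 + \sqrt{1175 + R{\left(-37,-31 \right)}}\right) + U{\left(B{\left(5 \right)} \right)} = \left(-375 + \sqrt{1175 - 72}\right) + \left(-4 + 6\right) = \left(-375 + \sqrt{1103}\right) + 2 = -373 + \sqrt{1103}$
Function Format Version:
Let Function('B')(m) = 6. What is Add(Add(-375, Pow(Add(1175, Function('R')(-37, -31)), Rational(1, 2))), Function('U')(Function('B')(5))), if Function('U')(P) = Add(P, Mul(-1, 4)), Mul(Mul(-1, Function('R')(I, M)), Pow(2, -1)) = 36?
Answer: Add(-373, Pow(1103, Rational(1, 2))) ≈ -339.79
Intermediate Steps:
Function('R')(I, M) = -72 (Function('R')(I, M) = Mul(-2, 36) = -72)
Function('U')(P) = Add(-4, P) (Function('U')(P) = Add(P, -4) = Add(-4, P))
Add(Add(-375, Pow(Add(1175, Function('R')(-37, -31)), Rational(1, 2))), Function('U')(Function('B')(5))) = Add(Add(-375, Pow(Add(1175, -72), Rational(1, 2))), Add(-4, 6)) = Add(Add(-375, Pow(1103, Rational(1, 2))), 2) = Add(-373, Pow(1103, Rational(1, 2)))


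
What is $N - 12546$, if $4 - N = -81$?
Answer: $-12461$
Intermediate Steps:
$N = 85$ ($N = 4 - -81 = 4 + 81 = 85$)
$N - 12546 = 85 - 12546 = -12461$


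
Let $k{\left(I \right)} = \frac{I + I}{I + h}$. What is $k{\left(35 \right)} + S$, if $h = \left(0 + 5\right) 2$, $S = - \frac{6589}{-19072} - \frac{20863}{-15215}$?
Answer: $\frac{8545883659}{2611624320} \approx 3.2722$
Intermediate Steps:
$S = \frac{498150771}{290180480}$ ($S = \left(-6589\right) \left(- \frac{1}{19072}\right) - - \frac{20863}{15215} = \frac{6589}{19072} + \frac{20863}{15215} = \frac{498150771}{290180480} \approx 1.7167$)
$h = 10$ ($h = 5 \cdot 2 = 10$)
$k{\left(I \right)} = \frac{2 I}{10 + I}$ ($k{\left(I \right)} = \frac{I + I}{I + 10} = \frac{2 I}{10 + I}$)
$k{\left(35 \right)} + S = 2 \cdot 35 \frac{1}{10 + 35} + \frac{498150771}{290180480} = 2 \cdot 35 \cdot \frac{1}{45} + \frac{498150771}{290180480} = \frac{14}{9} + \frac{498150771}{290180480} = \frac{8545883659}{2611624320}$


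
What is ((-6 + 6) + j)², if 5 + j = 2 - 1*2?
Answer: 25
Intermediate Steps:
j = -5 (j = -5 + (2 - 1*2) = -5 + (2 - 2) = -5 + 0 = -5)
((-6 + 6) + j)² = ((-6 + 6) - 5)² = (0 - 5)² = (-5)² = 25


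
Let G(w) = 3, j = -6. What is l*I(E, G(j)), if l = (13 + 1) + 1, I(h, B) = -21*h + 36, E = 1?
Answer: 225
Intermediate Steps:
I(h, B) = 36 - 21*h
l = 15 (l = 14 + 1 = 15)
l*I(E, G(j)) = 15*(36 - 21*1) = 15*(36 - 21) = 15*15 = 225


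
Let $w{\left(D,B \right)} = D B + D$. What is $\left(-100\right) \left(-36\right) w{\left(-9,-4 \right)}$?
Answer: $97200$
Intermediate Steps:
$w{\left(D,B \right)} = D + B D$ ($w{\left(D,B \right)} = B D + D = D + B D$)
$\left(-100\right) \left(-36\right) w{\left(-9,-4 \right)} = \left(-100\right) \left(-36\right) \left(- 9 \left(1 - 4\right)\right) = 3600 \left(\left(-9\right) \left(-3\right)\right) = 3600 \cdot 27 = 97200$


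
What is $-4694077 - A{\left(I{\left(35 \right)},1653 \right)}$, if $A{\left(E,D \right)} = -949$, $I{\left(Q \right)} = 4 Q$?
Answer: $-4693128$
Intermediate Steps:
$-4694077 - A{\left(I{\left(35 \right)},1653 \right)} = -4694077 - -949 = -4694077 + 949 = -4693128$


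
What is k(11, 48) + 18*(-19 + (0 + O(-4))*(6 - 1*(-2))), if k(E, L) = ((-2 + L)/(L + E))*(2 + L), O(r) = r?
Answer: -51862/59 ≈ -879.02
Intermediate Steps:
k(E, L) = (-2 + L)*(2 + L)/(E + L) (k(E, L) = ((-2 + L)/(E + L))*(2 + L) = (-2 + L)*(2 + L)/(E + L))
k(11, 48) + 18*(-19 + (0 + O(-4))*(6 - 1*(-2))) = (-4 + 48**2)/(11 + 48) + 18*(-19 + (0 - 4)*(6 - 1*(-2))) = (-4 + 2304)/59 + 18*(-19 - 4*(6 + 2)) = (1/59)*2300 + 18*(-19 - 4*8) = 2300/59 + 18*(-19 - 32) = 2300/59 + 18*(-51) = 2300/59 - 918 = -51862/59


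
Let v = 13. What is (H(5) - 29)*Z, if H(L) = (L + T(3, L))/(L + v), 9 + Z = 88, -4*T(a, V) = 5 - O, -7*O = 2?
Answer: -1146527/504 ≈ -2274.9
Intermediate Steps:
O = -2/7 (O = -⅐*2 = -2/7 ≈ -0.28571)
T(a, V) = -37/28 (T(a, V) = -(5 - 1*(-2/7))/4 = -(5 + 2/7)/4 = -¼*37/7 = -37/28)
Z = 79 (Z = -9 + 88 = 79)
H(L) = (-37/28 + L)/(13 + L) (H(L) = (L - 37/28)/(L + 13) = (-37/28 + L)/(13 + L))
(H(5) - 29)*Z = ((-37/28 + 5)/(13 + 5) - 29)*79 = ((103/28)/18 - 29)*79 = ((1/18)*(103/28) - 29)*79 = (103/504 - 29)*79 = -14513/504*79 = -1146527/504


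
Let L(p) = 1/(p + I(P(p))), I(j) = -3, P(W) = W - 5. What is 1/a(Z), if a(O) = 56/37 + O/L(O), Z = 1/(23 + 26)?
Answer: 88837/129054 ≈ 0.68837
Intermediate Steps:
P(W) = -5 + W
Z = 1/49 ≈ 0.020408
L(p) = 1/(-3 + p) (L(p) = 1/(p - 3) = 1/(-3 + p))
a(O) = 56/37 + O*(-3 + O) (a(O) = 56/37 + O/(1/(-3 + O)) = 56*(1/37) + O*(-3 + O) = 56/37 + O*(-3 + O))
1/a(Z) = 1/(56/37 + (-3 + 1/49)/49) = 1/(56/37 + (1/49)*(-146/49)) = 1/(56/37 - 146/2401) = 1/(129054/88837) = 88837/129054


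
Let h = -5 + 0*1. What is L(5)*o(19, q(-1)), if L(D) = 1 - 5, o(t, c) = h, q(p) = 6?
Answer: 20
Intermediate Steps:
h = -5 (h = -5 + 0 = -5)
o(t, c) = -5
L(D) = -4
L(5)*o(19, q(-1)) = -4*(-5) = 20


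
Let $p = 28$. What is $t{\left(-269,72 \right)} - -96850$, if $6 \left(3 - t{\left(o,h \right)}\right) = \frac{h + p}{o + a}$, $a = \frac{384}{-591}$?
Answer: $\frac{15434794489}{159363} \approx 96853.0$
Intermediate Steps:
$a = - \frac{128}{197}$ ($a = 384 \left(- \frac{1}{591}\right) = - \frac{128}{197} \approx -0.64975$)
$t{\left(o,h \right)} = 3 - \frac{28 + h}{6 \left(- \frac{128}{197} + o\right)}$ ($t{\left(o,h \right)} = 3 - \frac{\left(h + 28\right) \frac{1}{o - \frac{128}{197}}}{6} = 3 - \frac{\left(28 + h\right) \frac{1}{- \frac{128}{197} + o}}{6} = 3 - \frac{\frac{1}{- \frac{128}{197} + o} \left(28 + h\right)}{6} = 3 - \frac{28 + h}{6 \left(- \frac{128}{197} + o\right)}$)
$t{\left(-269,72 \right)} - -96850 = \frac{-7820 - 14184 + 3546 \left(-269\right)}{6 \left(-128 + 197 \left(-269\right)\right)} - -96850 = \frac{-7820 - 14184 - 953874}{6 \left(-128 - 52993\right)} + 96850 = \frac{1}{6} \frac{1}{-53121} \left(-975878\right) + 96850 = \frac{1}{6} \left(- \frac{1}{53121}\right) \left(-975878\right) + 96850 = \frac{487939}{159363} + 96850 = \frac{15434794489}{159363}$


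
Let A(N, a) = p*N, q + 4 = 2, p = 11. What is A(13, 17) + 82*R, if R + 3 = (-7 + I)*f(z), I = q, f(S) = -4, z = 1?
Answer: 2849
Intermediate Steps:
q = -2 (q = -4 + 2 = -2)
I = -2
A(N, a) = 11*N
R = 33 (R = -3 + (-7 - 2)*(-4) = -3 - 9*(-4) = -3 + 36 = 33)
A(13, 17) + 82*R = 11*13 + 82*33 = 143 + 2706 = 2849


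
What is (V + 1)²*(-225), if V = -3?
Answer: -900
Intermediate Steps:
(V + 1)²*(-225) = (-3 + 1)²*(-225) = (-2)²*(-225) = 4*(-225) = -900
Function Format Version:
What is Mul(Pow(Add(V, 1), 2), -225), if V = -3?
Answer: -900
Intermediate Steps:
Mul(Pow(Add(V, 1), 2), -225) = Mul(Pow(Add(-3, 1), 2), -225) = Mul(Pow(-2, 2), -225) = Mul(4, -225) = -900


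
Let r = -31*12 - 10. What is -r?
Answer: 382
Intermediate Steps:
r = -382 (r = -372 - 10 = -382)
-r = -1*(-382) = 382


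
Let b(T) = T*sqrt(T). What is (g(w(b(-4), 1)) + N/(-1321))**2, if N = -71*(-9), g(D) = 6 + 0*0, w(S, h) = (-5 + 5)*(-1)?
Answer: 53100369/1745041 ≈ 30.429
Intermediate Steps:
b(T) = T**(3/2)
w(S, h) = 0 (w(S, h) = 0*(-1) = 0)
g(D) = 6 (g(D) = 6 + 0 = 6)
N = 639
(g(w(b(-4), 1)) + N/(-1321))**2 = (6 + 639/(-1321))**2 = (6 + 639*(-1/1321))**2 = (6 - 639/1321)**2 = (7287/1321)**2 = 53100369/1745041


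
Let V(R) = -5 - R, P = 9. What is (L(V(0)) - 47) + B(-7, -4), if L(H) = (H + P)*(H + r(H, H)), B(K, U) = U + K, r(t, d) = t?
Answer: -98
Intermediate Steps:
B(K, U) = K + U
L(H) = 2*H*(9 + H) (L(H) = (H + 9)*(H + H) = (9 + H)*(2*H) = 2*H*(9 + H))
(L(V(0)) - 47) + B(-7, -4) = (2*(-5 - 1*0)*(9 + (-5 - 1*0)) - 47) + (-7 - 4) = (2*(-5 + 0)*(9 + (-5 + 0)) - 47) - 11 = (2*(-5)*(9 - 5) - 47) - 11 = (2*(-5)*4 - 47) - 11 = (-40 - 47) - 11 = -87 - 11 = -98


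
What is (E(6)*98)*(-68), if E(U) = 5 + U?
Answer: -73304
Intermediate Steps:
(E(6)*98)*(-68) = ((5 + 6)*98)*(-68) = (11*98)*(-68) = 1078*(-68) = -73304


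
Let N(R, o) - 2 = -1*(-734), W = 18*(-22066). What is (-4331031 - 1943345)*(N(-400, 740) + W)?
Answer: 2487488913952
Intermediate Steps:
W = -397188
N(R, o) = 736 (N(R, o) = 2 - 1*(-734) = 2 + 734 = 736)
(-4331031 - 1943345)*(N(-400, 740) + W) = (-4331031 - 1943345)*(736 - 397188) = -6274376*(-396452) = 2487488913952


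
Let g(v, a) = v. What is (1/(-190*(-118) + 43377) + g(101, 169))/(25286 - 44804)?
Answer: -1107583/214037641 ≈ -0.0051747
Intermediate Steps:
(1/(-190*(-118) + 43377) + g(101, 169))/(25286 - 44804) = (1/(-190*(-118) + 43377) + 101)/(25286 - 44804) = (1/(22420 + 43377) + 101)/(-19518) = (1/65797 + 101)*(-1/19518) = (6645498/65797)*(-1/19518) = -1107583/214037641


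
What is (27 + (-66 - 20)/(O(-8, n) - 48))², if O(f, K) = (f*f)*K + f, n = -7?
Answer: 46881409/63504 ≈ 738.24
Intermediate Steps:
O(f, K) = f + K*f² (O(f, K) = f²*K + f = K*f² + f = f + K*f²)
(27 + (-66 - 20)/(O(-8, n) - 48))² = (27 + (-66 - 20)/(-8*(1 - 7*(-8)) - 48))² = (27 - 86/(-8*(1 + 56) - 48))² = (27 - 86/(-8*57 - 48))² = (27 - 86/(-456 - 48))² = (27 - 86/(-504))² = (27 - 86*(-1/504))² = (27 + 43/252)² = (6847/252)² = 46881409/63504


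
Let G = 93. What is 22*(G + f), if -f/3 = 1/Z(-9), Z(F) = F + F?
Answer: 6149/3 ≈ 2049.7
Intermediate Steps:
Z(F) = 2*F
f = ⅙ (f = -3/(2*(-9)) = -3/(-18) = -3*(-1/18) = ⅙ ≈ 0.16667)
22*(G + f) = 22*(93 + ⅙) = 22*(559/6) = 6149/3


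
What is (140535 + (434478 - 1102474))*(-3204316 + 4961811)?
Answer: -927010070195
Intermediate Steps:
(140535 + (434478 - 1102474))*(-3204316 + 4961811) = (140535 - 667996)*1757495 = -527461*1757495 = -927010070195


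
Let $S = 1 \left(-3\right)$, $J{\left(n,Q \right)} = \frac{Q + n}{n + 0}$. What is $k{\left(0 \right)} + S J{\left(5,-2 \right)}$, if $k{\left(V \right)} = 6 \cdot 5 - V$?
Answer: $\frac{141}{5} \approx 28.2$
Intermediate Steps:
$k{\left(V \right)} = 30 - V$
$J{\left(n,Q \right)} = \frac{Q + n}{n}$
$S = -3$
$k{\left(0 \right)} + S J{\left(5,-2 \right)} = \left(30 - 0\right) - 3 \frac{-2 + 5}{5} = \left(30 + 0\right) - 3 \cdot \frac{1}{5} \cdot 3 = 30 - \frac{9}{5} = \frac{141}{5}$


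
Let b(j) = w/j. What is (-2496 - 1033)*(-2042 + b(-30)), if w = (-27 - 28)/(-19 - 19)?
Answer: 1643056523/228 ≈ 7.2064e+6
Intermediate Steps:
w = 55/38 (w = -55/(-38) = -55*(-1/38) = 55/38 ≈ 1.4474)
b(j) = 55/(38*j)
(-2496 - 1033)*(-2042 + b(-30)) = (-2496 - 1033)*(-2042 + (55/38)/(-30)) = -3529*(-2042 + (55/38)*(-1/30)) = -3529*(-2042 - 11/228) = -3529*(-465587/228) = 1643056523/228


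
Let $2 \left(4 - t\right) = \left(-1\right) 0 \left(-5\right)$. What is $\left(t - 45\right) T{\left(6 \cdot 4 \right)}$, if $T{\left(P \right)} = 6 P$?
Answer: $-5904$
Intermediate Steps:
$t = 4$ ($t = 4 - \frac{\left(-1\right) 0 \left(-5\right)}{2} = 4 - \frac{0 \left(-5\right)}{2} = 4 - 0 = 4 + 0 = 4$)
$\left(t - 45\right) T{\left(6 \cdot 4 \right)} = \left(4 - 45\right) 6 \cdot 6 \cdot 4 = - 41 \cdot 6 \cdot 24 = \left(-41\right) 144 = -5904$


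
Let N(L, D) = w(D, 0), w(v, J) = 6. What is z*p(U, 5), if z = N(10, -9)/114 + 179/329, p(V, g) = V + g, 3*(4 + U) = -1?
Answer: 7460/18753 ≈ 0.39780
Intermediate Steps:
N(L, D) = 6
U = -13/3 (U = -4 + (⅓)*(-1) = -4 - ⅓ = -13/3 ≈ -4.3333)
z = 3730/6251 (z = 6/114 + 179/329 = 6*(1/114) + 179*(1/329) = 1/19 + 179/329 = 3730/6251 ≈ 0.59670)
z*p(U, 5) = 3730*(-13/3 + 5)/6251 = (3730/6251)*(⅔) = 7460/18753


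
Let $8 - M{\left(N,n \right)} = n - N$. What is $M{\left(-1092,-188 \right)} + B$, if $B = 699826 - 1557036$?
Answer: $-858106$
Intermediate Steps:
$M{\left(N,n \right)} = 8 + N - n$ ($M{\left(N,n \right)} = 8 - \left(n - N\right) = 8 + \left(N - n\right) = 8 + N - n$)
$B = -857210$ ($B = 699826 - 1557036 = -857210$)
$M{\left(-1092,-188 \right)} + B = \left(8 - 1092 - -188\right) - 857210 = \left(8 - 1092 + 188\right) - 857210 = -896 - 857210 = -858106$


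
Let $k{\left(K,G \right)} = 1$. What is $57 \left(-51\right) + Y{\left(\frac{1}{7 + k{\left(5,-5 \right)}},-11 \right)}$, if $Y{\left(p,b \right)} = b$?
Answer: $-2918$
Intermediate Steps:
$57 \left(-51\right) + Y{\left(\frac{1}{7 + k{\left(5,-5 \right)}},-11 \right)} = 57 \left(-51\right) - 11 = -2907 - 11 = -2918$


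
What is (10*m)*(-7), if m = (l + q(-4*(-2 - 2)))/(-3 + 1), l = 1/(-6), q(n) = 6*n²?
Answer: 322525/6 ≈ 53754.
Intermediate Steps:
l = -⅙ ≈ -0.16667
m = -9215/12 (m = (-⅙ + 6*(-4*(-2 - 2))²)/(-3 + 1) = (-⅙ + 6*(-4*(-4))²)/(-2) = (-⅙ + 6*16²)*(-½) = (-⅙ + 6*256)*(-½) = (-⅙ + 1536)*(-½) = (9215/6)*(-½) = -9215/12 ≈ -767.92)
(10*m)*(-7) = (10*(-9215/12))*(-7) = -46075/6*(-7) = 322525/6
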